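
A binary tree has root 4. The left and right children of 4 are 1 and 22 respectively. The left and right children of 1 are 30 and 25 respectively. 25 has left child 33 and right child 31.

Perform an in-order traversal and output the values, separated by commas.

In-order visits the left subtree, then the node, then the right subtree.
At 4: go left to 1.
  At 1: go left to 30.
    30 is a leaf — visit 30.
  Visit 1.
  At 1: go right to 25.
    At 25: go left to 33.
      33 is a leaf — visit 33.
    Visit 25.
    At 25: go right to 31.
      31 is a leaf — visit 31.
Visit 4.
At 4: go right to 22.
  22 is a leaf — visit 22.

30, 1, 33, 25, 31, 4, 22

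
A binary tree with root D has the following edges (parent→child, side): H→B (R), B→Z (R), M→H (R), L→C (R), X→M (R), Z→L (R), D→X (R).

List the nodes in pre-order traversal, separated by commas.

D, X, M, H, B, Z, L, C

Pre-order visits the node, then its left subtree, then its right subtree.
Visit D.
At D: no left child.
At D: go right to X.
  Visit X.
  At X: no left child.
  At X: go right to M.
    Visit M.
    At M: no left child.
    At M: go right to H.
      Visit H.
      At H: no left child.
      At H: go right to B.
        Visit B.
        At B: no left child.
        At B: go right to Z.
          Visit Z.
          At Z: no left child.
          At Z: go right to L.
            Visit L.
            At L: no left child.
            At L: go right to C.
              C is a leaf — visit C.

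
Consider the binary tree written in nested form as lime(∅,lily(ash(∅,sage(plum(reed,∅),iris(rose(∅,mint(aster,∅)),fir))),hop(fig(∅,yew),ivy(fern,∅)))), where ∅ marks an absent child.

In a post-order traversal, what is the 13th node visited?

ivy

Post-order visits the left subtree, then the right subtree, then the node.
At lime: no left child.
At lime: go right to lily.
  At lily: go left to ash.
    At ash: no left child.
    At ash: go right to sage.
      At sage: go left to plum.
        At plum: go left to reed.
          reed is a leaf — visit reed.
        At plum: no right child.
        Visit plum.
      At sage: go right to iris.
        At iris: go left to rose.
          At rose: no left child.
          At rose: go right to mint.
            At mint: go left to aster.
              aster is a leaf — visit aster.
            At mint: no right child.
            Visit mint.
          Visit rose.
        At iris: go right to fir.
          fir is a leaf — visit fir.
        Visit iris.
      Visit sage.
    Visit ash.
  At lily: go right to hop.
    At hop: go left to fig.
      At fig: no left child.
      At fig: go right to yew.
        yew is a leaf — visit yew.
      Visit fig.
    At hop: go right to ivy.
      At ivy: go left to fern.
        fern is a leaf — visit fern.
      At ivy: no right child.
      Visit ivy.
    Visit hop.
  Visit lily.
Visit lime.
Full post-order sequence: reed, plum, aster, mint, rose, fir, iris, sage, ash, yew, fig, fern, ivy, hop, lily, lime.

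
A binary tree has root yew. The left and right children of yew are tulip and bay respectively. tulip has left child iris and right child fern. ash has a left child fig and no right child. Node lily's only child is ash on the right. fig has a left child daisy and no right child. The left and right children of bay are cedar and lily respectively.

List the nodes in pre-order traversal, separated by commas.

Pre-order visits the node, then its left subtree, then its right subtree.
Visit yew.
At yew: go left to tulip.
  Visit tulip.
  At tulip: go left to iris.
    iris is a leaf — visit iris.
  At tulip: go right to fern.
    fern is a leaf — visit fern.
At yew: go right to bay.
  Visit bay.
  At bay: go left to cedar.
    cedar is a leaf — visit cedar.
  At bay: go right to lily.
    Visit lily.
    At lily: no left child.
    At lily: go right to ash.
      Visit ash.
      At ash: go left to fig.
        Visit fig.
        At fig: go left to daisy.
          daisy is a leaf — visit daisy.
        At fig: no right child.
      At ash: no right child.

yew, tulip, iris, fern, bay, cedar, lily, ash, fig, daisy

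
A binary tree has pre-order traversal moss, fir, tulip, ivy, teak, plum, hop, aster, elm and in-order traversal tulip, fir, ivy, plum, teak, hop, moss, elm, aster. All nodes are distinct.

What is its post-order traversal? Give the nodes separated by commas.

The first element of pre-order is the root; it splits in-order into left and right subtrees.
Root moss: left subtree has 6 nodes {tulip, fir, ivy, plum, teak, hop}, right has 2 {elm, aster}.
  Root fir: left subtree has 1 node {tulip}, right has 4 {ivy, plum, teak, hop}.
    Root ivy: left subtree has 0 nodes { }, right has 3 {plum, teak, hop}.
      Root teak: left subtree has 1 node {plum}, right has 1 {hop}.
  Root aster: left subtree has 1 node {elm}, right has 0 { }.

tulip, plum, hop, teak, ivy, fir, elm, aster, moss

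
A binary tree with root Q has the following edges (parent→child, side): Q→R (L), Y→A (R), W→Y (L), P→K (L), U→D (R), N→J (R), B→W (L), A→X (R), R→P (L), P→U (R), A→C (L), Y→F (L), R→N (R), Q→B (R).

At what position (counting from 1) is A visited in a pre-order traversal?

Pre-order visits the node, then its left subtree, then its right subtree.
Visit Q.
At Q: go left to R.
  Visit R.
  At R: go left to P.
    Visit P.
    At P: go left to K.
      K is a leaf — visit K.
    At P: go right to U.
      Visit U.
      At U: no left child.
      At U: go right to D.
        D is a leaf — visit D.
  At R: go right to N.
    Visit N.
    At N: no left child.
    At N: go right to J.
      J is a leaf — visit J.
At Q: go right to B.
  Visit B.
  At B: go left to W.
    Visit W.
    At W: go left to Y.
      Visit Y.
      At Y: go left to F.
        F is a leaf — visit F.
      At Y: go right to A.
        Visit A.
        At A: go left to C.
          C is a leaf — visit C.
        At A: go right to X.
          X is a leaf — visit X.
    At W: no right child.
  At B: no right child.
Full pre-order sequence: Q, R, P, K, U, D, N, J, B, W, Y, F, A, C, X.

13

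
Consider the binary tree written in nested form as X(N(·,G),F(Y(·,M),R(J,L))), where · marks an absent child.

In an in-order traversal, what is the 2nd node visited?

In-order visits the left subtree, then the node, then the right subtree.
At X: go left to N.
  At N: no left child.
  Visit N.
  At N: go right to G.
    G is a leaf — visit G.
Visit X.
At X: go right to F.
  At F: go left to Y.
    At Y: no left child.
    Visit Y.
    At Y: go right to M.
      M is a leaf — visit M.
  Visit F.
  At F: go right to R.
    At R: go left to J.
      J is a leaf — visit J.
    Visit R.
    At R: go right to L.
      L is a leaf — visit L.
Full in-order sequence: N, G, X, Y, M, F, J, R, L.

G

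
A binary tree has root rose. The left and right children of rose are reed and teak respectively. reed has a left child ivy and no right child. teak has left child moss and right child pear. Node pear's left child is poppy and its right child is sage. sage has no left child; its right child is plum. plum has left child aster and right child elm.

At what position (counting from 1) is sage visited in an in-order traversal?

8

In-order visits the left subtree, then the node, then the right subtree.
At rose: go left to reed.
  At reed: go left to ivy.
    ivy is a leaf — visit ivy.
  Visit reed.
  At reed: no right child.
Visit rose.
At rose: go right to teak.
  At teak: go left to moss.
    moss is a leaf — visit moss.
  Visit teak.
  At teak: go right to pear.
    At pear: go left to poppy.
      poppy is a leaf — visit poppy.
    Visit pear.
    At pear: go right to sage.
      At sage: no left child.
      Visit sage.
      At sage: go right to plum.
        At plum: go left to aster.
          aster is a leaf — visit aster.
        Visit plum.
        At plum: go right to elm.
          elm is a leaf — visit elm.
Full in-order sequence: ivy, reed, rose, moss, teak, poppy, pear, sage, aster, plum, elm.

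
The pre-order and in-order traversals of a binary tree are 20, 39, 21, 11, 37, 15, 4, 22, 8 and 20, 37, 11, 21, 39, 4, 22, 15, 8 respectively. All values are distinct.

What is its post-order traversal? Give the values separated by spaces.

37 11 21 22 4 8 15 39 20

The first element of pre-order is the root; it splits in-order into left and right subtrees.
Root 20: left subtree has 0 nodes { }, right has 8 {37, 11, 21, 39, 4, 22, 15, 8}.
  Root 39: left subtree has 3 nodes {37, 11, 21}, right has 4 {4, 22, 15, 8}.
    Root 21: left subtree has 2 nodes {37, 11}, right has 0 { }.
      Root 11: left subtree has 1 node {37}, right has 0 { }.
    Root 15: left subtree has 2 nodes {4, 22}, right has 1 {8}.
      Root 4: left subtree has 0 nodes { }, right has 1 {22}.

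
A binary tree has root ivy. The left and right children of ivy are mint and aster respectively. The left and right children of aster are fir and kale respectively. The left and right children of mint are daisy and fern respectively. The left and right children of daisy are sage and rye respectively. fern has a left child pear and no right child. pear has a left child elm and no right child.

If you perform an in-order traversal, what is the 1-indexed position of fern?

7

In-order visits the left subtree, then the node, then the right subtree.
At ivy: go left to mint.
  At mint: go left to daisy.
    At daisy: go left to sage.
      sage is a leaf — visit sage.
    Visit daisy.
    At daisy: go right to rye.
      rye is a leaf — visit rye.
  Visit mint.
  At mint: go right to fern.
    At fern: go left to pear.
      At pear: go left to elm.
        elm is a leaf — visit elm.
      Visit pear.
      At pear: no right child.
    Visit fern.
    At fern: no right child.
Visit ivy.
At ivy: go right to aster.
  At aster: go left to fir.
    fir is a leaf — visit fir.
  Visit aster.
  At aster: go right to kale.
    kale is a leaf — visit kale.
Full in-order sequence: sage, daisy, rye, mint, elm, pear, fern, ivy, fir, aster, kale.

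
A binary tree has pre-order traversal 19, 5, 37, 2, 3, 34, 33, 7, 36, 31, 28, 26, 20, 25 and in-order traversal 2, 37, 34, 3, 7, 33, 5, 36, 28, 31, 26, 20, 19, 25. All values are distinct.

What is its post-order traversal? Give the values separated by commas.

2, 34, 7, 33, 3, 37, 28, 20, 26, 31, 36, 5, 25, 19

The first element of pre-order is the root; it splits in-order into left and right subtrees.
Root 19: left subtree has 12 nodes {2, 37, 34, 3, 7, 33, 5, 36, 28, 31, 26, 20}, right has 1 {25}.
  Root 5: left subtree has 6 nodes {2, 37, 34, 3, 7, 33}, right has 5 {36, 28, 31, 26, 20}.
    Root 37: left subtree has 1 node {2}, right has 4 {34, 3, 7, 33}.
      Root 3: left subtree has 1 node {34}, right has 2 {7, 33}.
        Root 33: left subtree has 1 node {7}, right has 0 { }.
    Root 36: left subtree has 0 nodes { }, right has 4 {28, 31, 26, 20}.
      Root 31: left subtree has 1 node {28}, right has 2 {26, 20}.
        Root 26: left subtree has 0 nodes { }, right has 1 {20}.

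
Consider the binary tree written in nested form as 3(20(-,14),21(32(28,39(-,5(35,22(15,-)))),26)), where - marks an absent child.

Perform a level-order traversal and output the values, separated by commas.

Level-order visits nodes level by level from the root, left to right within each level.
Level 0: 3
Level 1: 20, 21
Level 2: 14, 32, 26
Level 3: 28, 39
Level 4: 5
Level 5: 35, 22
Level 6: 15

3, 20, 21, 14, 32, 26, 28, 39, 5, 35, 22, 15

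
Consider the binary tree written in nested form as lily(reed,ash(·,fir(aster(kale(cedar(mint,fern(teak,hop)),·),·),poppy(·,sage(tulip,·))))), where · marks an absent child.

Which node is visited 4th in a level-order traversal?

Level-order visits nodes level by level from the root, left to right within each level.
Level 0: lily
Level 1: reed, ash
Level 2: fir
Level 3: aster, poppy
Level 4: kale, sage
Level 5: cedar, tulip
Level 6: mint, fern
Level 7: teak, hop
Full level-order sequence: lily, reed, ash, fir, aster, poppy, kale, sage, cedar, tulip, mint, fern, teak, hop.

fir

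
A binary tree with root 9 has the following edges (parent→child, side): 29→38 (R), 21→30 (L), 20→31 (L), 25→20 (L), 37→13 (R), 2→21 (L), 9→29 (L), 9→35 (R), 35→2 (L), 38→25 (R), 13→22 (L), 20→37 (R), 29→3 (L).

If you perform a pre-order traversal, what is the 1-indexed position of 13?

9

Pre-order visits the node, then its left subtree, then its right subtree.
Visit 9.
At 9: go left to 29.
  Visit 29.
  At 29: go left to 3.
    3 is a leaf — visit 3.
  At 29: go right to 38.
    Visit 38.
    At 38: no left child.
    At 38: go right to 25.
      Visit 25.
      At 25: go left to 20.
        Visit 20.
        At 20: go left to 31.
          31 is a leaf — visit 31.
        At 20: go right to 37.
          Visit 37.
          At 37: no left child.
          At 37: go right to 13.
            Visit 13.
            At 13: go left to 22.
              22 is a leaf — visit 22.
            At 13: no right child.
      At 25: no right child.
At 9: go right to 35.
  Visit 35.
  At 35: go left to 2.
    Visit 2.
    At 2: go left to 21.
      Visit 21.
      At 21: go left to 30.
        30 is a leaf — visit 30.
      At 21: no right child.
    At 2: no right child.
  At 35: no right child.
Full pre-order sequence: 9, 29, 3, 38, 25, 20, 31, 37, 13, 22, 35, 2, 21, 30.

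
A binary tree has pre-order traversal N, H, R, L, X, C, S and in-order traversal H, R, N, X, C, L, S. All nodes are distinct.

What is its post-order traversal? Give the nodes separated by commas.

R, H, C, X, S, L, N

The first element of pre-order is the root; it splits in-order into left and right subtrees.
Root N: left subtree has 2 nodes {H, R}, right has 4 {X, C, L, S}.
  Root H: left subtree has 0 nodes { }, right has 1 {R}.
  Root L: left subtree has 2 nodes {X, C}, right has 1 {S}.
    Root X: left subtree has 0 nodes { }, right has 1 {C}.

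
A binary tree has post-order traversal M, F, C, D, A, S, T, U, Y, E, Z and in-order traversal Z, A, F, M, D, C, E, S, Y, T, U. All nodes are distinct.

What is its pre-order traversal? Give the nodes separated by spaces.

Z E A D F M C Y S U T

The last element of post-order is the root; it splits in-order into left and right subtrees.
Root Z: left subtree has 0 nodes { }, right has 10 {A, F, M, D, C, E, S, Y, T, U}.
  Root E: left subtree has 5 nodes {A, F, M, D, C}, right has 4 {S, Y, T, U}.
    Root A: left subtree has 0 nodes { }, right has 4 {F, M, D, C}.
      Root D: left subtree has 2 nodes {F, M}, right has 1 {C}.
        Root F: left subtree has 0 nodes { }, right has 1 {M}.
    Root Y: left subtree has 1 node {S}, right has 2 {T, U}.
      Root U: left subtree has 1 node {T}, right has 0 { }.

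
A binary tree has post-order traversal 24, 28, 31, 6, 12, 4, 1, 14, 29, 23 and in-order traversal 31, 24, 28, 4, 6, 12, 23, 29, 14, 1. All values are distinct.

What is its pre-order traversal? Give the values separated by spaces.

The last element of post-order is the root; it splits in-order into left and right subtrees.
Root 23: left subtree has 6 nodes {31, 24, 28, 4, 6, 12}, right has 3 {29, 14, 1}.
  Root 4: left subtree has 3 nodes {31, 24, 28}, right has 2 {6, 12}.
    Root 31: left subtree has 0 nodes { }, right has 2 {24, 28}.
      Root 28: left subtree has 1 node {24}, right has 0 { }.
    Root 12: left subtree has 1 node {6}, right has 0 { }.
  Root 29: left subtree has 0 nodes { }, right has 2 {14, 1}.
    Root 14: left subtree has 0 nodes { }, right has 1 {1}.

23 4 31 28 24 12 6 29 14 1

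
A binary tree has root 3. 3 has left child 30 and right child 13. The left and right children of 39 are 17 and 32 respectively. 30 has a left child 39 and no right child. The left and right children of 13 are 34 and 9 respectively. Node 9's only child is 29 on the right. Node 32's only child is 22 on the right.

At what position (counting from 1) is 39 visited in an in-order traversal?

2

In-order visits the left subtree, then the node, then the right subtree.
At 3: go left to 30.
  At 30: go left to 39.
    At 39: go left to 17.
      17 is a leaf — visit 17.
    Visit 39.
    At 39: go right to 32.
      At 32: no left child.
      Visit 32.
      At 32: go right to 22.
        22 is a leaf — visit 22.
  Visit 30.
  At 30: no right child.
Visit 3.
At 3: go right to 13.
  At 13: go left to 34.
    34 is a leaf — visit 34.
  Visit 13.
  At 13: go right to 9.
    At 9: no left child.
    Visit 9.
    At 9: go right to 29.
      29 is a leaf — visit 29.
Full in-order sequence: 17, 39, 32, 22, 30, 3, 34, 13, 9, 29.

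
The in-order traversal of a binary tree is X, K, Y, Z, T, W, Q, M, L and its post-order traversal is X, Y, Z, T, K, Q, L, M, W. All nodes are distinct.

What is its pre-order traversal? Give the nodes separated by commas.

W, K, X, T, Z, Y, M, Q, L

The last element of post-order is the root; it splits in-order into left and right subtrees.
Root W: left subtree has 5 nodes {X, K, Y, Z, T}, right has 3 {Q, M, L}.
  Root K: left subtree has 1 node {X}, right has 3 {Y, Z, T}.
    Root T: left subtree has 2 nodes {Y, Z}, right has 0 { }.
      Root Z: left subtree has 1 node {Y}, right has 0 { }.
  Root M: left subtree has 1 node {Q}, right has 1 {L}.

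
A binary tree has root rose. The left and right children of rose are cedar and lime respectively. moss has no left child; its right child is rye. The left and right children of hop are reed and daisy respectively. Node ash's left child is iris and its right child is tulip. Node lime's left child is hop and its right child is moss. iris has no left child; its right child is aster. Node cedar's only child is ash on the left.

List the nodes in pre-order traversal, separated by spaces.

rose cedar ash iris aster tulip lime hop reed daisy moss rye

Pre-order visits the node, then its left subtree, then its right subtree.
Visit rose.
At rose: go left to cedar.
  Visit cedar.
  At cedar: go left to ash.
    Visit ash.
    At ash: go left to iris.
      Visit iris.
      At iris: no left child.
      At iris: go right to aster.
        aster is a leaf — visit aster.
    At ash: go right to tulip.
      tulip is a leaf — visit tulip.
  At cedar: no right child.
At rose: go right to lime.
  Visit lime.
  At lime: go left to hop.
    Visit hop.
    At hop: go left to reed.
      reed is a leaf — visit reed.
    At hop: go right to daisy.
      daisy is a leaf — visit daisy.
  At lime: go right to moss.
    Visit moss.
    At moss: no left child.
    At moss: go right to rye.
      rye is a leaf — visit rye.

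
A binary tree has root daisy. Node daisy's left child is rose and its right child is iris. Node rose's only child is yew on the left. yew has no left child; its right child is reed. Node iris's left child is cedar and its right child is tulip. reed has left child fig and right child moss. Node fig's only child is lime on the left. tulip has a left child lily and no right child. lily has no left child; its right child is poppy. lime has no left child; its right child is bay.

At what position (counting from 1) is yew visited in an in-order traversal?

In-order visits the left subtree, then the node, then the right subtree.
At daisy: go left to rose.
  At rose: go left to yew.
    At yew: no left child.
    Visit yew.
    At yew: go right to reed.
      At reed: go left to fig.
        At fig: go left to lime.
          At lime: no left child.
          Visit lime.
          At lime: go right to bay.
            bay is a leaf — visit bay.
        Visit fig.
        At fig: no right child.
      Visit reed.
      At reed: go right to moss.
        moss is a leaf — visit moss.
  Visit rose.
  At rose: no right child.
Visit daisy.
At daisy: go right to iris.
  At iris: go left to cedar.
    cedar is a leaf — visit cedar.
  Visit iris.
  At iris: go right to tulip.
    At tulip: go left to lily.
      At lily: no left child.
      Visit lily.
      At lily: go right to poppy.
        poppy is a leaf — visit poppy.
    Visit tulip.
    At tulip: no right child.
Full in-order sequence: yew, lime, bay, fig, reed, moss, rose, daisy, cedar, iris, lily, poppy, tulip.

1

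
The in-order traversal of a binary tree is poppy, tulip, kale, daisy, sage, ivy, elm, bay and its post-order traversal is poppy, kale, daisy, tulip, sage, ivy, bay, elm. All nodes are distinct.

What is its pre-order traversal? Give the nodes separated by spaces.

The last element of post-order is the root; it splits in-order into left and right subtrees.
Root elm: left subtree has 6 nodes {poppy, tulip, kale, daisy, sage, ivy}, right has 1 {bay}.
  Root ivy: left subtree has 5 nodes {poppy, tulip, kale, daisy, sage}, right has 0 { }.
    Root sage: left subtree has 4 nodes {poppy, tulip, kale, daisy}, right has 0 { }.
      Root tulip: left subtree has 1 node {poppy}, right has 2 {kale, daisy}.
        Root daisy: left subtree has 1 node {kale}, right has 0 { }.

elm ivy sage tulip poppy daisy kale bay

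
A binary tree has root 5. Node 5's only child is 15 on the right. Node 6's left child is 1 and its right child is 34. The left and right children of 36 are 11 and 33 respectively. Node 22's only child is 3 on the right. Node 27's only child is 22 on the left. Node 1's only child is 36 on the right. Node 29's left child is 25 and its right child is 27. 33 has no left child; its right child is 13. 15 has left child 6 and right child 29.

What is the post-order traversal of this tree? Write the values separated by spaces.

11 13 33 36 1 34 6 25 3 22 27 29 15 5

Post-order visits the left subtree, then the right subtree, then the node.
At 5: no left child.
At 5: go right to 15.
  At 15: go left to 6.
    At 6: go left to 1.
      At 1: no left child.
      At 1: go right to 36.
        At 36: go left to 11.
          11 is a leaf — visit 11.
        At 36: go right to 33.
          At 33: no left child.
          At 33: go right to 13.
            13 is a leaf — visit 13.
          Visit 33.
        Visit 36.
      Visit 1.
    At 6: go right to 34.
      34 is a leaf — visit 34.
    Visit 6.
  At 15: go right to 29.
    At 29: go left to 25.
      25 is a leaf — visit 25.
    At 29: go right to 27.
      At 27: go left to 22.
        At 22: no left child.
        At 22: go right to 3.
          3 is a leaf — visit 3.
        Visit 22.
      At 27: no right child.
      Visit 27.
    Visit 29.
  Visit 15.
Visit 5.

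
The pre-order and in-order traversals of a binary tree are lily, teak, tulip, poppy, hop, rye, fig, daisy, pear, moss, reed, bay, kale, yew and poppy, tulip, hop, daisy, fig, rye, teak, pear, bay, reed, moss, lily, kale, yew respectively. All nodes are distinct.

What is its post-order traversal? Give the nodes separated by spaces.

poppy daisy fig rye hop tulip bay reed moss pear teak yew kale lily

The first element of pre-order is the root; it splits in-order into left and right subtrees.
Root lily: left subtree has 11 nodes {poppy, tulip, hop, daisy, fig, rye, teak, pear, bay, reed, moss}, right has 2 {kale, yew}.
  Root teak: left subtree has 6 nodes {poppy, tulip, hop, daisy, fig, rye}, right has 4 {pear, bay, reed, moss}.
    Root tulip: left subtree has 1 node {poppy}, right has 4 {hop, daisy, fig, rye}.
      Root hop: left subtree has 0 nodes { }, right has 3 {daisy, fig, rye}.
        Root rye: left subtree has 2 nodes {daisy, fig}, right has 0 { }.
          Root fig: left subtree has 1 node {daisy}, right has 0 { }.
    Root pear: left subtree has 0 nodes { }, right has 3 {bay, reed, moss}.
      Root moss: left subtree has 2 nodes {bay, reed}, right has 0 { }.
        Root reed: left subtree has 1 node {bay}, right has 0 { }.
  Root kale: left subtree has 0 nodes { }, right has 1 {yew}.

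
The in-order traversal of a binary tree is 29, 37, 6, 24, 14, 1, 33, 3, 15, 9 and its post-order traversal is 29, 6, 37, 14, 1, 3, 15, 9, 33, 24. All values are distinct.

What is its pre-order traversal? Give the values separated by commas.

24, 37, 29, 6, 33, 1, 14, 9, 15, 3

The last element of post-order is the root; it splits in-order into left and right subtrees.
Root 24: left subtree has 3 nodes {29, 37, 6}, right has 6 {14, 1, 33, 3, 15, 9}.
  Root 37: left subtree has 1 node {29}, right has 1 {6}.
  Root 33: left subtree has 2 nodes {14, 1}, right has 3 {3, 15, 9}.
    Root 1: left subtree has 1 node {14}, right has 0 { }.
    Root 9: left subtree has 2 nodes {3, 15}, right has 0 { }.
      Root 15: left subtree has 1 node {3}, right has 0 { }.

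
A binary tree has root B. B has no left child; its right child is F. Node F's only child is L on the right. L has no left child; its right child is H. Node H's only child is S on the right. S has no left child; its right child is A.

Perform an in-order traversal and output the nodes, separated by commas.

B, F, L, H, S, A

In-order visits the left subtree, then the node, then the right subtree.
At B: no left child.
Visit B.
At B: go right to F.
  At F: no left child.
  Visit F.
  At F: go right to L.
    At L: no left child.
    Visit L.
    At L: go right to H.
      At H: no left child.
      Visit H.
      At H: go right to S.
        At S: no left child.
        Visit S.
        At S: go right to A.
          A is a leaf — visit A.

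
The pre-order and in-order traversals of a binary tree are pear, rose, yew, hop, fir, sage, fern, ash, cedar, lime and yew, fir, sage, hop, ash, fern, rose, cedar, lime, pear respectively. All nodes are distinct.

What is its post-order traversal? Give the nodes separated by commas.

sage, fir, ash, fern, hop, yew, lime, cedar, rose, pear

The first element of pre-order is the root; it splits in-order into left and right subtrees.
Root pear: left subtree has 9 nodes {yew, fir, sage, hop, ash, fern, rose, cedar, lime}, right has 0 { }.
  Root rose: left subtree has 6 nodes {yew, fir, sage, hop, ash, fern}, right has 2 {cedar, lime}.
    Root yew: left subtree has 0 nodes { }, right has 5 {fir, sage, hop, ash, fern}.
      Root hop: left subtree has 2 nodes {fir, sage}, right has 2 {ash, fern}.
        Root fir: left subtree has 0 nodes { }, right has 1 {sage}.
        Root fern: left subtree has 1 node {ash}, right has 0 { }.
    Root cedar: left subtree has 0 nodes { }, right has 1 {lime}.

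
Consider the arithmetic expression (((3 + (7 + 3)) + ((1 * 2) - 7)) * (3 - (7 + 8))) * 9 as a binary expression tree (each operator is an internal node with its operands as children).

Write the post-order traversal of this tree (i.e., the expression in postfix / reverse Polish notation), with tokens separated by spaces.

3 7 3 + + 1 2 * 7 - + 3 7 8 + - * 9 *

Post-order on an expression tree gives postfix notation: for each operator, emit left operand, right operand, then the operator.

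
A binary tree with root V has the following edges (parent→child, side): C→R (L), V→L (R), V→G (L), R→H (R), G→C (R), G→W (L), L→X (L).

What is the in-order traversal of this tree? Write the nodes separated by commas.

In-order visits the left subtree, then the node, then the right subtree.
At V: go left to G.
  At G: go left to W.
    W is a leaf — visit W.
  Visit G.
  At G: go right to C.
    At C: go left to R.
      At R: no left child.
      Visit R.
      At R: go right to H.
        H is a leaf — visit H.
    Visit C.
    At C: no right child.
Visit V.
At V: go right to L.
  At L: go left to X.
    X is a leaf — visit X.
  Visit L.
  At L: no right child.

W, G, R, H, C, V, X, L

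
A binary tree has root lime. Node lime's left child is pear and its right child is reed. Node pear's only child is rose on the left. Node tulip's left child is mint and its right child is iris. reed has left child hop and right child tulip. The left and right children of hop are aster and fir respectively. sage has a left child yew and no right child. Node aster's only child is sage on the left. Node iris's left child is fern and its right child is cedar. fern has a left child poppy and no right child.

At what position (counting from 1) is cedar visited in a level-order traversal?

13

Level-order visits nodes level by level from the root, left to right within each level.
Level 0: lime
Level 1: pear, reed
Level 2: rose, hop, tulip
Level 3: aster, fir, mint, iris
Level 4: sage, fern, cedar
Level 5: yew, poppy
Full level-order sequence: lime, pear, reed, rose, hop, tulip, aster, fir, mint, iris, sage, fern, cedar, yew, poppy.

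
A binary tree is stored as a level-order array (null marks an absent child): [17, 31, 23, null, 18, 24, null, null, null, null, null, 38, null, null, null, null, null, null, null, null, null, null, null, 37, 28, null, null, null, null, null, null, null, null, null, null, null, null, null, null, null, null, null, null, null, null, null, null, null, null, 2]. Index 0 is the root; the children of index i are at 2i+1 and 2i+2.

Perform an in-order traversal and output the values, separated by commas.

In-order visits the left subtree, then the node, then the right subtree.
At 17: go left to 31.
  At 31: no left child.
  Visit 31.
  At 31: go right to 18.
    18 is a leaf — visit 18.
Visit 17.
At 17: go right to 23.
  At 23: go left to 24.
    At 24: go left to 38.
      At 38: go left to 37.
        37 is a leaf — visit 37.
      Visit 38.
      At 38: go right to 28.
        At 28: go left to 2.
          2 is a leaf — visit 2.
        Visit 28.
        At 28: no right child.
    Visit 24.
    At 24: no right child.
  Visit 23.
  At 23: no right child.

31, 18, 17, 37, 38, 2, 28, 24, 23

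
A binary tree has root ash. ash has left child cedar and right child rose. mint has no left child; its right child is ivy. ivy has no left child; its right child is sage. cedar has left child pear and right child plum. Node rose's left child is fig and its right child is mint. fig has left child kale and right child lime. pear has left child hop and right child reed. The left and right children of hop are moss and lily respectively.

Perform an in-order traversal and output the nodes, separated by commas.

moss, hop, lily, pear, reed, cedar, plum, ash, kale, fig, lime, rose, mint, ivy, sage

In-order visits the left subtree, then the node, then the right subtree.
At ash: go left to cedar.
  At cedar: go left to pear.
    At pear: go left to hop.
      At hop: go left to moss.
        moss is a leaf — visit moss.
      Visit hop.
      At hop: go right to lily.
        lily is a leaf — visit lily.
    Visit pear.
    At pear: go right to reed.
      reed is a leaf — visit reed.
  Visit cedar.
  At cedar: go right to plum.
    plum is a leaf — visit plum.
Visit ash.
At ash: go right to rose.
  At rose: go left to fig.
    At fig: go left to kale.
      kale is a leaf — visit kale.
    Visit fig.
    At fig: go right to lime.
      lime is a leaf — visit lime.
  Visit rose.
  At rose: go right to mint.
    At mint: no left child.
    Visit mint.
    At mint: go right to ivy.
      At ivy: no left child.
      Visit ivy.
      At ivy: go right to sage.
        sage is a leaf — visit sage.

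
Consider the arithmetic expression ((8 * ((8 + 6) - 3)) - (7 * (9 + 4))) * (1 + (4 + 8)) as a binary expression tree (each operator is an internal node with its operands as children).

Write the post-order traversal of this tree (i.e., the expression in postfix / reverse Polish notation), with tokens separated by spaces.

Post-order on an expression tree gives postfix notation: for each operator, emit left operand, right operand, then the operator.

8 8 6 + 3 - * 7 9 4 + * - 1 4 8 + + *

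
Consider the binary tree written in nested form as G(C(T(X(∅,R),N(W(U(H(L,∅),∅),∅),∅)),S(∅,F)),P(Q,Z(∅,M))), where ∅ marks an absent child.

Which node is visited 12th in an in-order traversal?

G

In-order visits the left subtree, then the node, then the right subtree.
At G: go left to C.
  At C: go left to T.
    At T: go left to X.
      At X: no left child.
      Visit X.
      At X: go right to R.
        R is a leaf — visit R.
    Visit T.
    At T: go right to N.
      At N: go left to W.
        At W: go left to U.
          At U: go left to H.
            At H: go left to L.
              L is a leaf — visit L.
            Visit H.
            At H: no right child.
          Visit U.
          At U: no right child.
        Visit W.
        At W: no right child.
      Visit N.
      At N: no right child.
  Visit C.
  At C: go right to S.
    At S: no left child.
    Visit S.
    At S: go right to F.
      F is a leaf — visit F.
Visit G.
At G: go right to P.
  At P: go left to Q.
    Q is a leaf — visit Q.
  Visit P.
  At P: go right to Z.
    At Z: no left child.
    Visit Z.
    At Z: go right to M.
      M is a leaf — visit M.
Full in-order sequence: X, R, T, L, H, U, W, N, C, S, F, G, Q, P, Z, M.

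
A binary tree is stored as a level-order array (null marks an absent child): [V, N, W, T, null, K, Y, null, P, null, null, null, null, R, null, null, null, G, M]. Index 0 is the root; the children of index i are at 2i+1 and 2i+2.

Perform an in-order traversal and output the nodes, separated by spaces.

T G P M N V K W R Y

In-order visits the left subtree, then the node, then the right subtree.
At V: go left to N.
  At N: go left to T.
    At T: no left child.
    Visit T.
    At T: go right to P.
      At P: go left to G.
        G is a leaf — visit G.
      Visit P.
      At P: go right to M.
        M is a leaf — visit M.
  Visit N.
  At N: no right child.
Visit V.
At V: go right to W.
  At W: go left to K.
    K is a leaf — visit K.
  Visit W.
  At W: go right to Y.
    At Y: go left to R.
      R is a leaf — visit R.
    Visit Y.
    At Y: no right child.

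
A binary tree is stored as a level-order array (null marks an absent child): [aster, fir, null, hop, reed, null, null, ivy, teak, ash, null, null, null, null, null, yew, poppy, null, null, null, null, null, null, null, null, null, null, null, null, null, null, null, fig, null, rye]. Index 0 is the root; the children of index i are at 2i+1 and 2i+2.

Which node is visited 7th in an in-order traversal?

teak

In-order visits the left subtree, then the node, then the right subtree.
At aster: go left to fir.
  At fir: go left to hop.
    At hop: go left to ivy.
      At ivy: go left to yew.
        At yew: no left child.
        Visit yew.
        At yew: go right to fig.
          fig is a leaf — visit fig.
      Visit ivy.
      At ivy: go right to poppy.
        At poppy: no left child.
        Visit poppy.
        At poppy: go right to rye.
          rye is a leaf — visit rye.
    Visit hop.
    At hop: go right to teak.
      teak is a leaf — visit teak.
  Visit fir.
  At fir: go right to reed.
    At reed: go left to ash.
      ash is a leaf — visit ash.
    Visit reed.
    At reed: no right child.
Visit aster.
At aster: no right child.
Full in-order sequence: yew, fig, ivy, poppy, rye, hop, teak, fir, ash, reed, aster.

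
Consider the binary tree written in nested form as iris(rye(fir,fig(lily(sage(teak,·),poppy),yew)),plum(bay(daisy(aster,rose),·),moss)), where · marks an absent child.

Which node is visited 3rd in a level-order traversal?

plum

Level-order visits nodes level by level from the root, left to right within each level.
Level 0: iris
Level 1: rye, plum
Level 2: fir, fig, bay, moss
Level 3: lily, yew, daisy
Level 4: sage, poppy, aster, rose
Level 5: teak
Full level-order sequence: iris, rye, plum, fir, fig, bay, moss, lily, yew, daisy, sage, poppy, aster, rose, teak.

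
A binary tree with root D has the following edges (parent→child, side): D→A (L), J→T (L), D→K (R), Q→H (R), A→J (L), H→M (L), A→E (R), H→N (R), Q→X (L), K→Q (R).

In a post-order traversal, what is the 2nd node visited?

J

Post-order visits the left subtree, then the right subtree, then the node.
At D: go left to A.
  At A: go left to J.
    At J: go left to T.
      T is a leaf — visit T.
    At J: no right child.
    Visit J.
  At A: go right to E.
    E is a leaf — visit E.
  Visit A.
At D: go right to K.
  At K: no left child.
  At K: go right to Q.
    At Q: go left to X.
      X is a leaf — visit X.
    At Q: go right to H.
      At H: go left to M.
        M is a leaf — visit M.
      At H: go right to N.
        N is a leaf — visit N.
      Visit H.
    Visit Q.
  Visit K.
Visit D.
Full post-order sequence: T, J, E, A, X, M, N, H, Q, K, D.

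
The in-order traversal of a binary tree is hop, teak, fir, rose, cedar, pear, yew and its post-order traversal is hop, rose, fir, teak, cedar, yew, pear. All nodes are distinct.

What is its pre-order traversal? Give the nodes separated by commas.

The last element of post-order is the root; it splits in-order into left and right subtrees.
Root pear: left subtree has 5 nodes {hop, teak, fir, rose, cedar}, right has 1 {yew}.
  Root cedar: left subtree has 4 nodes {hop, teak, fir, rose}, right has 0 { }.
    Root teak: left subtree has 1 node {hop}, right has 2 {fir, rose}.
      Root fir: left subtree has 0 nodes { }, right has 1 {rose}.

pear, cedar, teak, hop, fir, rose, yew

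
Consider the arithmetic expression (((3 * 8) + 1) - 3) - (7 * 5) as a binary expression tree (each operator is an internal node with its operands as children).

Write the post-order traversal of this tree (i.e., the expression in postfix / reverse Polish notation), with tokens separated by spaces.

3 8 * 1 + 3 - 7 5 * -

Post-order on an expression tree gives postfix notation: for each operator, emit left operand, right operand, then the operator.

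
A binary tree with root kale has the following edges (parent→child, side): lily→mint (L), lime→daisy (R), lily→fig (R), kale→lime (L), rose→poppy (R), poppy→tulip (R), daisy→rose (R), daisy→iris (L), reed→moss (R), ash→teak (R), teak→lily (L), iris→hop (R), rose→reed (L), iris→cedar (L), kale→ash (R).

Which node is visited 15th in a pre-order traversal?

mint

Pre-order visits the node, then its left subtree, then its right subtree.
Visit kale.
At kale: go left to lime.
  Visit lime.
  At lime: no left child.
  At lime: go right to daisy.
    Visit daisy.
    At daisy: go left to iris.
      Visit iris.
      At iris: go left to cedar.
        cedar is a leaf — visit cedar.
      At iris: go right to hop.
        hop is a leaf — visit hop.
    At daisy: go right to rose.
      Visit rose.
      At rose: go left to reed.
        Visit reed.
        At reed: no left child.
        At reed: go right to moss.
          moss is a leaf — visit moss.
      At rose: go right to poppy.
        Visit poppy.
        At poppy: no left child.
        At poppy: go right to tulip.
          tulip is a leaf — visit tulip.
At kale: go right to ash.
  Visit ash.
  At ash: no left child.
  At ash: go right to teak.
    Visit teak.
    At teak: go left to lily.
      Visit lily.
      At lily: go left to mint.
        mint is a leaf — visit mint.
      At lily: go right to fig.
        fig is a leaf — visit fig.
    At teak: no right child.
Full pre-order sequence: kale, lime, daisy, iris, cedar, hop, rose, reed, moss, poppy, tulip, ash, teak, lily, mint, fig.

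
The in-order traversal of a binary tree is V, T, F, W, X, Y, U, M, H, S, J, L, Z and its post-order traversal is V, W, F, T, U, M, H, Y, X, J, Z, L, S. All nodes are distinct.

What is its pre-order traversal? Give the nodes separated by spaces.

The last element of post-order is the root; it splits in-order into left and right subtrees.
Root S: left subtree has 9 nodes {V, T, F, W, X, Y, U, M, H}, right has 3 {J, L, Z}.
  Root X: left subtree has 4 nodes {V, T, F, W}, right has 4 {Y, U, M, H}.
    Root T: left subtree has 1 node {V}, right has 2 {F, W}.
      Root F: left subtree has 0 nodes { }, right has 1 {W}.
    Root Y: left subtree has 0 nodes { }, right has 3 {U, M, H}.
      Root H: left subtree has 2 nodes {U, M}, right has 0 { }.
        Root M: left subtree has 1 node {U}, right has 0 { }.
  Root L: left subtree has 1 node {J}, right has 1 {Z}.

S X T V F W Y H M U L J Z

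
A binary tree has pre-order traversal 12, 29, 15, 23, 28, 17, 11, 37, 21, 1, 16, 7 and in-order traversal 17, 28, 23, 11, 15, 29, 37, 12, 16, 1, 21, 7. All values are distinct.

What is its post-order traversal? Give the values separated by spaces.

17 28 11 23 15 37 29 16 1 7 21 12

The first element of pre-order is the root; it splits in-order into left and right subtrees.
Root 12: left subtree has 7 nodes {17, 28, 23, 11, 15, 29, 37}, right has 4 {16, 1, 21, 7}.
  Root 29: left subtree has 5 nodes {17, 28, 23, 11, 15}, right has 1 {37}.
    Root 15: left subtree has 4 nodes {17, 28, 23, 11}, right has 0 { }.
      Root 23: left subtree has 2 nodes {17, 28}, right has 1 {11}.
        Root 28: left subtree has 1 node {17}, right has 0 { }.
  Root 21: left subtree has 2 nodes {16, 1}, right has 1 {7}.
    Root 1: left subtree has 1 node {16}, right has 0 { }.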